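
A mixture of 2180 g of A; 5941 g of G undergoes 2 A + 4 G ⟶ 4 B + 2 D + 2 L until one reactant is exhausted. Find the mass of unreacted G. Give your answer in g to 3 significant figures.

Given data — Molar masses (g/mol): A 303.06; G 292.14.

1740 g

n(A) = 2180 / 303.06 = 7.193 mol
n(G) = 5941 / 292.14 = 20.34 mol
n/ν for A = 7.193/2 = 3.597
n/ν for G = 20.34/4 = 5.085
Smallest n/ν is A → limiting reagent.
G consumed = (4/2) × 7.193 = 14.39 mol
G remaining = 20.34 − 14.39 = 5.950 mol
mass = 5.950 × 292.14 = 1738 g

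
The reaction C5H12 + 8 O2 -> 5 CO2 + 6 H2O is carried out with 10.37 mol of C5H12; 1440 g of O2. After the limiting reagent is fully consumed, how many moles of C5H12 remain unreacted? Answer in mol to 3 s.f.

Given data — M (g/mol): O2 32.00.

4.75 mol

n(C5H12) = 10.37 mol
n(O2) = 1440 / 32.00 = 45.00 mol
n/ν for C5H12 = 10.37/1 = 10.37
n/ν for O2 = 45.00/8 = 5.625
Smallest n/ν is O2 → limiting reagent.
C5H12 consumed = (1/8) × 45.00 = 5.625 mol
C5H12 remaining = 10.37 − 5.625 = 4.745 mol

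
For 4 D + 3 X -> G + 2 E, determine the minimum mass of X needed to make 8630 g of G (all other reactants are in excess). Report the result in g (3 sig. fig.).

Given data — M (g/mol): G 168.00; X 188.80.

n(G) = 8630 / 168.00 = 51.37 mol
n(X) = (3/1) × 51.37 = 154.1 mol
mass = 154.1 × 188.80 = 29090 g

29100 g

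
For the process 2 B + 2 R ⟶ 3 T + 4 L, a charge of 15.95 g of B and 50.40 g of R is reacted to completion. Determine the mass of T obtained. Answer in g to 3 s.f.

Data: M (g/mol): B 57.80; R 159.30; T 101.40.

n(B) = 15.95 / 57.80 = 0.2760 mol
n(R) = 50.40 / 159.30 = 0.3164 mol
n/ν for B = 0.2760/2 = 0.1380
n/ν for R = 0.3164/2 = 0.1582
Smallest n/ν is B → limiting reagent.
n(T) = (3/2) × 0.2760 = 0.4140 mol
mass = 0.4140 × 101.40 = 41.98 g

42.0 g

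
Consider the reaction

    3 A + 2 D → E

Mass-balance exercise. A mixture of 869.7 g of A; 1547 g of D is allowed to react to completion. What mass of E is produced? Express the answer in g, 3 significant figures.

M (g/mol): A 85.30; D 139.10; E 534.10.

n(A) = 869.7 / 85.30 = 10.20 mol
n(D) = 1547 / 139.10 = 11.12 mol
n/ν → A: 3.400, D: 5.560; A is limiting.
n(E) = (1/3) × 10.20 = 3.400 mol
mass = 3.400 × 534.10 = 1816 g

1820 g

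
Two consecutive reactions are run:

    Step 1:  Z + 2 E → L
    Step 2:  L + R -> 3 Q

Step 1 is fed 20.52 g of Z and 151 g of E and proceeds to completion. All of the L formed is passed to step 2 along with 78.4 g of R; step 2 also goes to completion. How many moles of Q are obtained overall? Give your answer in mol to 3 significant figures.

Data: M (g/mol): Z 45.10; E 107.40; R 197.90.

Step 1:
n(Z) = 20.52 / 45.10 = 0.4550 mol
n(E) = 151.0 / 107.40 = 1.406 mol
n/ν for Z = 0.4550/1 = 0.4550
n/ν for E = 1.406/2 = 0.7030
Smallest n/ν is Z → limiting reagent.
n(L) produced = (1/1) × 0.4550 = 0.4550 mol
Step 2:
n(L) available = 0.4550 mol
n(R) = 78.40 / 197.90 = 0.3962 mol
n/ν for L = 0.4550/1 = 0.4550
n/ν for R = 0.3962/1 = 0.3962
Smallest n/ν is R → limiting reagent.
n(Q) = (3/1) × 0.3962 = 1.189 mol

1.19 mol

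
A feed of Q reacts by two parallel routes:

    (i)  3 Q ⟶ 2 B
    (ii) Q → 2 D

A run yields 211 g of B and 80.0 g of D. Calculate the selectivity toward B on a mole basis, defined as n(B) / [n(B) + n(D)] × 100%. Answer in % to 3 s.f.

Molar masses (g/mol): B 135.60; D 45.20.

n(B) = 211 / 135.60 = 1.556 mol
n(D) = 80.0 / 45.20 = 1.770 mol
selectivity = 1.556/(1.556+1.770) × 100 = 46.78 %

46.8 %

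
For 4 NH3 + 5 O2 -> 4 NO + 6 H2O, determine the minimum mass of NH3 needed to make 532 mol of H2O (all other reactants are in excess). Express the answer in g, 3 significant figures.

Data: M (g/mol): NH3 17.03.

6040 g

n(H2O) = 532.0 mol
n(NH3) = (4/6) × 532.0 = 354.7 mol
mass = 354.7 × 17.03 = 6041 g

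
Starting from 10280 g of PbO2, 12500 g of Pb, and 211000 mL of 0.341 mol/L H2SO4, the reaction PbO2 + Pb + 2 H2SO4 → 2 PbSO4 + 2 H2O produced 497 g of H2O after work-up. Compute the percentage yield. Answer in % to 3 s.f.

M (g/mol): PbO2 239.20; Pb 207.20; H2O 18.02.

38.3 %

n(PbO2) = 10280 / 239.20 = 42.98 mol
n(Pb) = 12500 / 207.20 = 60.33 mol
n(H2SO4) = 0.341 × 211000/1000 = 71.95 mol
n/ν for PbO2 = 42.98/1 = 42.98
n/ν for Pb = 60.33/1 = 60.33
n/ν for H2SO4 = 71.95/2 = 35.98
Smallest n/ν is H2SO4 → limiting reagent.
theoretical n(H2O) = (2/2) × 71.95 = 71.95 mol → 1297 g
% yield = 497 / 1297 × 100 = 38.32 %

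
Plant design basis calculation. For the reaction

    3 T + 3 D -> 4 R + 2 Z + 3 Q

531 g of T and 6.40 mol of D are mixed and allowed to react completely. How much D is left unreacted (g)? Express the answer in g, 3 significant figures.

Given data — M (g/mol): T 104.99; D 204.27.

n(T) = 531.0 / 104.99 = 5.058 mol
n(D) = 6.400 mol
n/ν → T: 1.686, D: 2.133; T is limiting.
D consumed = (3/3) × 5.058 = 5.058 mol
D remaining = 6.400 − 5.058 = 1.342 mol
mass = 1.342 × 204.27 = 274.1 g

274 g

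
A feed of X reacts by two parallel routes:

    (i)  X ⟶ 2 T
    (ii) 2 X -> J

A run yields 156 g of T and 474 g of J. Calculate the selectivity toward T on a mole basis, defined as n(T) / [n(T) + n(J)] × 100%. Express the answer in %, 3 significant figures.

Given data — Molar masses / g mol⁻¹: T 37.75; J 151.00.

n(T) = 156 / 37.75 = 4.132 mol
n(J) = 474 / 151.00 = 3.139 mol
selectivity = 4.132/(4.132+3.139) × 100 = 56.83 %

56.8 %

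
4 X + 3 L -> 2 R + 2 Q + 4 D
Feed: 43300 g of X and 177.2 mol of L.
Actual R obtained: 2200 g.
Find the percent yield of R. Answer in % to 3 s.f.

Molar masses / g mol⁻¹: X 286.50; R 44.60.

65.3 %

n(X) = 43300 / 286.50 = 151.1 mol
n(L) = 177.2 mol
n/ν for X = 151.1/4 = 37.78
n/ν for L = 177.2/3 = 59.07
Smallest n/ν is X → limiting reagent.
theoretical n(R) = (2/4) × 151.1 = 75.55 mol → 3370 g
% yield = 2200 / 3370 × 100 = 65.28 %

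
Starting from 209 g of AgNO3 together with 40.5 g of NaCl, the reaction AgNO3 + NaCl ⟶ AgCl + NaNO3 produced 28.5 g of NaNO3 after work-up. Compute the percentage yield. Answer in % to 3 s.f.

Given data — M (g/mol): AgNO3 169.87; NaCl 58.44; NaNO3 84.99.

48.4 %

n(AgNO3) = 209.0 / 169.87 = 1.230 mol
n(NaCl) = 40.50 / 58.44 = 0.6930 mol
n/ν for AgNO3 = 1.230/1 = 1.230
n/ν for NaCl = 0.6930/1 = 0.6930
Smallest n/ν is NaCl → limiting reagent.
theoretical n(NaNO3) = (1/1) × 0.6930 = 0.6930 mol → 58.90 g
% yield = 28.5 / 58.90 × 100 = 48.39 %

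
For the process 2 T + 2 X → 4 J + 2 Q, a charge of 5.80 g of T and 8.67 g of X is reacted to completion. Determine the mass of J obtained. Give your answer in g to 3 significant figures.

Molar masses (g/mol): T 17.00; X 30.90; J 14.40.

n(T) = 5.800 / 17.00 = 0.3412 mol
n(X) = 8.670 / 30.90 = 0.2806 mol
n/ν → T: 0.1706, X: 0.1403; X is limiting.
n(J) = (4/2) × 0.2806 = 0.5612 mol
mass = 0.5612 × 14.40 = 8.081 g

8.08 g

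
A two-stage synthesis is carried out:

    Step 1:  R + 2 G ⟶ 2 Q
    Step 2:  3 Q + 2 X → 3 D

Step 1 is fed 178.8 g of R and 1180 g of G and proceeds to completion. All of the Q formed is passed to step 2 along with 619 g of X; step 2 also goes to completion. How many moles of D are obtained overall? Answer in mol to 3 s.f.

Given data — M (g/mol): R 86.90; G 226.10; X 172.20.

4.12 mol

Step 1:
n(R) = 178.8 / 86.90 = 2.058 mol
n(G) = 1180 / 226.10 = 5.219 mol
n/ν for R = 2.058/1 = 2.058
n/ν for G = 5.219/2 = 2.610
Smallest n/ν is R → limiting reagent.
n(Q) produced = (2/1) × 2.058 = 4.116 mol
Step 2:
n(Q) available = 4.116 mol
n(X) = 619.0 / 172.20 = 3.595 mol
n/ν for Q = 4.116/3 = 1.372
n/ν for X = 3.595/2 = 1.798
Smallest n/ν is Q → limiting reagent.
n(D) = (3/3) × 4.116 = 4.116 mol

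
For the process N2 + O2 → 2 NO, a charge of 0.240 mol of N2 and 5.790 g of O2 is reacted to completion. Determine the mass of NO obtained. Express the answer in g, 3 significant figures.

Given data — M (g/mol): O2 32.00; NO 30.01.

n(N2) = 0.2400 mol
n(O2) = 5.790 / 32.00 = 0.1809 mol
n/ν for N2 = 0.2400/1 = 0.2400
n/ν for O2 = 0.1809/1 = 0.1809
Smallest n/ν is O2 → limiting reagent.
n(NO) = (2/1) × 0.1809 = 0.3618 mol
mass = 0.3618 × 30.01 = 10.86 g

10.9 g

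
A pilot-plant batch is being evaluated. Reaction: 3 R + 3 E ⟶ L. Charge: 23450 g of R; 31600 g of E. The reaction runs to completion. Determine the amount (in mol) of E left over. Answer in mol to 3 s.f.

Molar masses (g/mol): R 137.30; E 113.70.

n(R) = 23450 / 137.30 = 170.8 mol
n(E) = 31600 / 113.70 = 277.9 mol
n/ν for R = 170.8/3 = 56.93
n/ν for E = 277.9/3 = 92.63
Smallest n/ν is R → limiting reagent.
E consumed = (3/3) × 170.8 = 170.8 mol
E remaining = 277.9 − 170.8 = 107.1 mol

107 mol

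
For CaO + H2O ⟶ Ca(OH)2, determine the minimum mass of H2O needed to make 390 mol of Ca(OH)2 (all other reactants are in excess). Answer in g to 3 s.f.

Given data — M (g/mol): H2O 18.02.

n(Ca(OH)2) = 390.0 mol
n(H2O) = (1/1) × 390.0 = 390.0 mol
mass = 390.0 × 18.02 = 7028 g

7030 g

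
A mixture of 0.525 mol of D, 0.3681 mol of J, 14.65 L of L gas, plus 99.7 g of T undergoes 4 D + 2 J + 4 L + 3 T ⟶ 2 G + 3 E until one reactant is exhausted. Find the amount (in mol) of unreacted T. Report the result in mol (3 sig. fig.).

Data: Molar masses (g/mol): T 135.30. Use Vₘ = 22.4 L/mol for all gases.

0.343 mol

n(D) = 0.5250 mol
n(J) = 0.3681 mol
n(L) = 14.65 / 22.4 = 0.6540 mol
n(T) = 99.70 / 135.30 = 0.7369 mol
n/ν → D: 0.1313, J: 0.1841, L: 0.1635, T: 0.2456; D is limiting.
T consumed = (3/4) × 0.5250 = 0.3938 mol
T remaining = 0.7369 − 0.3938 = 0.3431 mol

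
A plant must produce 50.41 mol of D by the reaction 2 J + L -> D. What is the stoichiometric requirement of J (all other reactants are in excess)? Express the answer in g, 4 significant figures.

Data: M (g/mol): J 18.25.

1840 g

n(D) = 50.41 mol
n(J) = (2/1) × 50.41 = 100.8 mol
mass = 100.8 × 18.25 = 1840 g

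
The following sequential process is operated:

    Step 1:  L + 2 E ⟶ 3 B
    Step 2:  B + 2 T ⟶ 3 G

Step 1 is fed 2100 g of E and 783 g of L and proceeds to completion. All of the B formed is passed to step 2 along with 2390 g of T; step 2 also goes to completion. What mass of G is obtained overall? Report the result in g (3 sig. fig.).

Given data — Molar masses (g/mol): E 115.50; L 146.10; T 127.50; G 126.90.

3570 g

Step 1:
n(E) = 2100 / 115.50 = 18.18 mol
n(L) = 783.0 / 146.10 = 5.359 mol
n/ν for E = 18.18/2 = 9.090
n/ν for L = 5.359/1 = 5.359
Smallest n/ν is L → limiting reagent.
n(B) produced = (3/1) × 5.359 = 16.08 mol
Step 2:
n(B) available = 16.08 mol
n(T) = 2390 / 127.50 = 18.75 mol
n/ν for B = 16.08/1 = 16.08
n/ν for T = 18.75/2 = 9.375
Smallest n/ν is T → limiting reagent.
n(G) = (3/2) × 18.75 = 28.13 mol
mass = 28.13 × 126.90 = 3570 g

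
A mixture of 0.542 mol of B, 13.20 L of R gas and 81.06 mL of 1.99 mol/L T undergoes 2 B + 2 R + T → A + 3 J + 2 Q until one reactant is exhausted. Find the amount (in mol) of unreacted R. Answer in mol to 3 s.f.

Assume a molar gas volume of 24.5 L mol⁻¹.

0.216 mol

n(B) = 0.5420 mol
n(R) = 13.20 / 24.5 = 0.5388 mol
n(T) = 1.99 × 81.06/1000 = 0.1613 mol
n/ν → B: 0.2710, R: 0.2694, T: 0.1613; T is limiting.
R consumed = (2/1) × 0.1613 = 0.3226 mol
R remaining = 0.5388 − 0.3226 = 0.2162 mol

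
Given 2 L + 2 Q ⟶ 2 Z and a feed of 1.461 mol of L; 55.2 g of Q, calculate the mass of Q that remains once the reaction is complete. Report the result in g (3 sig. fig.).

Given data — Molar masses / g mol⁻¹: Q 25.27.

18.3 g

n(L) = 1.461 mol
n(Q) = 55.20 / 25.27 = 2.184 mol
n/ν → L: 0.7305, Q: 1.092; L is limiting.
Q consumed = (2/2) × 1.461 = 1.461 mol
Q remaining = 2.184 − 1.461 = 0.7230 mol
mass = 0.7230 × 25.27 = 18.27 g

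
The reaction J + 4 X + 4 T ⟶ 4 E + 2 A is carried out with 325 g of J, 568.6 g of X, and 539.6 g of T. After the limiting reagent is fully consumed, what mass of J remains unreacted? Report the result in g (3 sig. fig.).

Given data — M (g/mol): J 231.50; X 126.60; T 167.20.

138 g

n(J) = 325.0 / 231.50 = 1.404 mol
n(X) = 568.6 / 126.60 = 4.491 mol
n(T) = 539.6 / 167.20 = 3.227 mol
n/ν for J = 1.404/1 = 1.404
n/ν for X = 4.491/4 = 1.123
n/ν for T = 3.227/4 = 0.8068
Smallest n/ν is T → limiting reagent.
J consumed = (1/4) × 3.227 = 0.8068 mol
J remaining = 1.404 − 0.8068 = 0.5972 mol
mass = 0.5972 × 231.50 = 138.3 g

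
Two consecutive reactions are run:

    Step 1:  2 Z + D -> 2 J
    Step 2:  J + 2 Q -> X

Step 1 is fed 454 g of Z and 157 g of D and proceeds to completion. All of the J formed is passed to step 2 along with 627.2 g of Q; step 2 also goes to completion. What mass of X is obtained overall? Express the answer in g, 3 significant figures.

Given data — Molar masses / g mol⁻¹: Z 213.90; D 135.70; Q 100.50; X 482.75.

1020 g

Step 1:
n(Z) = 454.0 / 213.90 = 2.122 mol
n(D) = 157.0 / 135.70 = 1.157 mol
n/ν for Z = 2.122/2 = 1.061
n/ν for D = 1.157/1 = 1.157
Smallest n/ν is Z → limiting reagent.
n(J) produced = (2/2) × 2.122 = 2.122 mol
Step 2:
n(J) available = 2.122 mol
n(Q) = 627.2 / 100.50 = 6.241 mol
n/ν for J = 2.122/1 = 2.122
n/ν for Q = 6.241/2 = 3.121
Smallest n/ν is J → limiting reagent.
n(X) = (1/1) × 2.122 = 2.122 mol
mass = 2.122 × 482.75 = 1024 g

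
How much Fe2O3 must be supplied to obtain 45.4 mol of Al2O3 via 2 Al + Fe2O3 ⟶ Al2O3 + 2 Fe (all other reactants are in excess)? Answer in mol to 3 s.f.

n(Al2O3) = 45.40 mol
n(Fe2O3) = (1/1) × 45.40 = 45.40 mol

45.4 mol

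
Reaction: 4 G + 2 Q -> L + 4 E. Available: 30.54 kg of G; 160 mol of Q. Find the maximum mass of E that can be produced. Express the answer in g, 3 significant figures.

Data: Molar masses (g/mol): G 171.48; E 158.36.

n(G) = 30.54×1000 / 171.48 = 178.1 mol
n(Q) = 160.0 mol
n/ν for G = 178.1/4 = 44.53
n/ν for Q = 160.0/2 = 80.00
Smallest n/ν is G → limiting reagent.
n(E) = (4/4) × 178.1 = 178.1 mol
mass = 178.1 × 158.36 = 28200 g

28200 g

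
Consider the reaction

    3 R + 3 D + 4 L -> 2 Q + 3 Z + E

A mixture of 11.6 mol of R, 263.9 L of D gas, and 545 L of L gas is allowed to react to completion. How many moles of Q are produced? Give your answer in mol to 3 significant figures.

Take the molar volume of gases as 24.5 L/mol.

n(R) = 11.60 mol
n(D) = 263.9 / 24.5 = 10.77 mol
n(L) = 545.0 / 24.5 = 22.24 mol
n/ν for R = 11.60/3 = 3.867
n/ν for D = 10.77/3 = 3.590
n/ν for L = 22.24/4 = 5.560
Smallest n/ν is D → limiting reagent.
n(Q) = (2/3) × 10.77 = 7.180 mol

7.18 mol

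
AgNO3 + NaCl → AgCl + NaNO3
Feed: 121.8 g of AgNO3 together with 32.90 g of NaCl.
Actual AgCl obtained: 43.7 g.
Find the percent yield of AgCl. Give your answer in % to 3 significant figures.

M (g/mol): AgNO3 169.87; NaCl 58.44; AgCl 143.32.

54.2 %

n(AgNO3) = 121.8 / 169.87 = 0.7170 mol
n(NaCl) = 32.90 / 58.44 = 0.5630 mol
n/ν → AgNO3: 0.7170, NaCl: 0.5630; NaCl is limiting.
theoretical n(AgCl) = (1/1) × 0.5630 = 0.5630 mol → 80.69 g
% yield = 43.7 / 80.69 × 100 = 54.16 %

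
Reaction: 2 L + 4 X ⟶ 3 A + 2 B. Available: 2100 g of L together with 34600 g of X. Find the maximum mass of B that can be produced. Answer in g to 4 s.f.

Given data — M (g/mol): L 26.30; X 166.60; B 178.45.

14250 g

n(L) = 2100 / 26.30 = 79.85 mol
n(X) = 34600 / 166.60 = 207.7 mol
n/ν for L = 79.85/2 = 39.93
n/ν for X = 207.7/4 = 51.93
Smallest n/ν is L → limiting reagent.
n(B) = (2/2) × 79.85 = 79.85 mol
mass = 79.85 × 178.45 = 14250 g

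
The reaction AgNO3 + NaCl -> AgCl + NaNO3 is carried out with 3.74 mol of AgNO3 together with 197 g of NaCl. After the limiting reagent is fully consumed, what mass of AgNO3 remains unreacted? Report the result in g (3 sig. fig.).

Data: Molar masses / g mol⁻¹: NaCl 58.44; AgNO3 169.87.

62.7 g

n(AgNO3) = 3.740 mol
n(NaCl) = 197.0 / 58.44 = 3.371 mol
n/ν for AgNO3 = 3.740/1 = 3.740
n/ν for NaCl = 3.371/1 = 3.371
Smallest n/ν is NaCl → limiting reagent.
AgNO3 consumed = (1/1) × 3.371 = 3.371 mol
AgNO3 remaining = 3.740 − 3.371 = 0.3690 mol
mass = 0.3690 × 169.87 = 62.68 g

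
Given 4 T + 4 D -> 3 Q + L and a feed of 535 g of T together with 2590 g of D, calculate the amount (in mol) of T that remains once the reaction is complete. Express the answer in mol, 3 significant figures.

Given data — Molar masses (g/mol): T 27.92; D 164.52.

n(T) = 535.0 / 27.92 = 19.16 mol
n(D) = 2590 / 164.52 = 15.74 mol
n/ν for T = 19.16/4 = 4.790
n/ν for D = 15.74/4 = 3.935
Smallest n/ν is D → limiting reagent.
T consumed = (4/4) × 15.74 = 15.74 mol
T remaining = 19.16 − 15.74 = 3.420 mol

3.42 mol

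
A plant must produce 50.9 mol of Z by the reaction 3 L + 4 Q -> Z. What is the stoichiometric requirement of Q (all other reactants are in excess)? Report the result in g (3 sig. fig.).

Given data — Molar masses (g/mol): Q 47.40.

9650 g

n(Z) = 50.90 mol
n(Q) = (4/1) × 50.90 = 203.6 mol
mass = 203.6 × 47.40 = 9651 g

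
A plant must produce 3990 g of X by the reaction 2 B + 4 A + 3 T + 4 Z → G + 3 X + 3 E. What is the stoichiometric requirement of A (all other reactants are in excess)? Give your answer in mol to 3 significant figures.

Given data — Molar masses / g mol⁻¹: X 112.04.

n(X) = 3990 / 112.04 = 35.61 mol
n(A) = (4/3) × 35.61 = 47.48 mol

47.5 mol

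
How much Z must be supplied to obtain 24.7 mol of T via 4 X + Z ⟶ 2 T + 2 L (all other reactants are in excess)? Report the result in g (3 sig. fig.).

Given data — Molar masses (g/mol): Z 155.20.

1920 g

n(T) = 24.70 mol
n(Z) = (1/2) × 24.70 = 12.35 mol
mass = 12.35 × 155.20 = 1917 g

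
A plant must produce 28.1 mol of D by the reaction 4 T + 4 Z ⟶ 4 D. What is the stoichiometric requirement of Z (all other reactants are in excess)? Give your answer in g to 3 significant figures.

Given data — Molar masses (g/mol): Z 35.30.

n(D) = 28.10 mol
n(Z) = (4/4) × 28.10 = 28.10 mol
mass = 28.10 × 35.30 = 991.9 g

992 g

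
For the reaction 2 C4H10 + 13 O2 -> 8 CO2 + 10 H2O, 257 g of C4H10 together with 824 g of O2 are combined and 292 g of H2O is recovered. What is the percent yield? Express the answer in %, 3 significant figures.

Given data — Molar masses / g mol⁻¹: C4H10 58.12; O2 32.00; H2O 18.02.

81.8 %

n(C4H10) = 257.0 / 58.12 = 4.422 mol
n(O2) = 824.0 / 32.00 = 25.75 mol
n/ν → C4H10: 2.211, O2: 1.981; O2 is limiting.
theoretical n(H2O) = (10/13) × 25.75 = 19.81 mol → 357.0 g
% yield = 292 / 357.0 × 100 = 81.79 %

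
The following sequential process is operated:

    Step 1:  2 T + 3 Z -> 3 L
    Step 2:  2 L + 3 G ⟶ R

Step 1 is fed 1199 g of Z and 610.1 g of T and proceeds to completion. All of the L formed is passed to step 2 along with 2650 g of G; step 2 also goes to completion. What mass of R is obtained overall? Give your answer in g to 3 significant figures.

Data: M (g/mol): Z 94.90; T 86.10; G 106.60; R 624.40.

3320 g

Step 1:
n(Z) = 1199 / 94.90 = 12.63 mol
n(T) = 610.1 / 86.10 = 7.086 mol
n/ν → Z: 4.210, T: 3.543; T is limiting.
n(L) produced = (3/2) × 7.086 = 10.63 mol
Step 2:
n(L) available = 10.63 mol
n(G) = 2650 / 106.60 = 24.86 mol
n/ν → L: 5.315, G: 8.287; L is limiting.
n(R) = (1/2) × 10.63 = 5.315 mol
mass = 5.315 × 624.40 = 3319 g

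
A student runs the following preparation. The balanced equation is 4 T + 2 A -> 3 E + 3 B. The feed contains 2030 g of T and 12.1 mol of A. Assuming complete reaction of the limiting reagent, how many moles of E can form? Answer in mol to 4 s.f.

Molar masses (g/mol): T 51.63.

n(T) = 2030 / 51.63 = 39.32 mol
n(A) = 12.10 mol
n/ν for T = 39.32/4 = 9.830
n/ν for A = 12.10/2 = 6.050
Smallest n/ν is A → limiting reagent.
n(E) = (3/2) × 12.10 = 18.15 mol

18.15 mol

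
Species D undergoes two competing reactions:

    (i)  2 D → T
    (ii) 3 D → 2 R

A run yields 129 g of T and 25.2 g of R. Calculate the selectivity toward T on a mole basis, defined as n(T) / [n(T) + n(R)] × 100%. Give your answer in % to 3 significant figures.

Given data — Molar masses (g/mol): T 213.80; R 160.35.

n(T) = 129 / 213.80 = 0.6034 mol
n(R) = 25.2 / 160.35 = 0.1572 mol
selectivity = 0.6034/(0.6034+0.1572) × 100 = 79.33 %

79.3 %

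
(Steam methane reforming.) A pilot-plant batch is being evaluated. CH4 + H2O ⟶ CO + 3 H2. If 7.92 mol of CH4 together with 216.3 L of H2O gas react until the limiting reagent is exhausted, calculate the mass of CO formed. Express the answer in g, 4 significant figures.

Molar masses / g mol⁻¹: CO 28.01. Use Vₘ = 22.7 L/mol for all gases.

221.8 g

n(CH4) = 7.920 mol
n(H2O) = 216.3 / 22.7 = 9.529 mol
n/ν for CH4 = 7.920/1 = 7.920
n/ν for H2O = 9.529/1 = 9.529
Smallest n/ν is CH4 → limiting reagent.
n(CO) = (1/1) × 7.920 = 7.920 mol
mass = 7.920 × 28.01 = 221.8 g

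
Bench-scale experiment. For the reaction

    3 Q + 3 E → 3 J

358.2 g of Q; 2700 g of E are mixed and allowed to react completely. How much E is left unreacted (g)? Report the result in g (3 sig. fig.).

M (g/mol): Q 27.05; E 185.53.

243 g

n(Q) = 358.2 / 27.05 = 13.24 mol
n(E) = 2700 / 185.53 = 14.55 mol
n/ν for Q = 13.24/3 = 4.413
n/ν for E = 14.55/3 = 4.850
Smallest n/ν is Q → limiting reagent.
E consumed = (3/3) × 13.24 = 13.24 mol
E remaining = 14.55 − 13.24 = 1.310 mol
mass = 1.310 × 185.53 = 243.0 g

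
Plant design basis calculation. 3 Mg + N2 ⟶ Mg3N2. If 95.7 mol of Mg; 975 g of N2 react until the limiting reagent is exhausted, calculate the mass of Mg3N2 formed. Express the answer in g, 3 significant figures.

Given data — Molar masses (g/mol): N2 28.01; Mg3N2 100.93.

n(Mg) = 95.70 mol
n(N2) = 975.0 / 28.01 = 34.81 mol
n/ν for Mg = 95.70/3 = 31.90
n/ν for N2 = 34.81/1 = 34.81
Smallest n/ν is Mg → limiting reagent.
n(Mg3N2) = (1/3) × 95.70 = 31.90 mol
mass = 31.90 × 100.93 = 3220 g

3220 g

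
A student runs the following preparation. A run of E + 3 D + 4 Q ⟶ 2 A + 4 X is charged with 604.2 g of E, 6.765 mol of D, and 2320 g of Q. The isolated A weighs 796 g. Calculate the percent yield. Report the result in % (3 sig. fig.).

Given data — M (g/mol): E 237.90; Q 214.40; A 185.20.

n(E) = 604.2 / 237.90 = 2.540 mol
n(D) = 6.765 mol
n(Q) = 2320 / 214.40 = 10.82 mol
n/ν → E: 2.540, D: 2.255, Q: 2.705; D is limiting.
theoretical n(A) = (2/3) × 6.765 = 4.510 mol → 835.3 g
% yield = 796 / 835.3 × 100 = 95.30 %

95.3 %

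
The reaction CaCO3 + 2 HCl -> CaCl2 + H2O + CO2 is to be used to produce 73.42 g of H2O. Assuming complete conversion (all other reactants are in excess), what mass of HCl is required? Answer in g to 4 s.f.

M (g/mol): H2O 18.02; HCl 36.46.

n(H2O) = 73.42 / 18.02 = 4.074 mol
n(HCl) = (2/1) × 4.074 = 8.148 mol
mass = 8.148 × 36.46 = 297.1 g

297.1 g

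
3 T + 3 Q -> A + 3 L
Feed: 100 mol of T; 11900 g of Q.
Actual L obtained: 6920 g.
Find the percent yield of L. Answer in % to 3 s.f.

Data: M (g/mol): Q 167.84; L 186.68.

n(T) = 100.0 mol
n(Q) = 11900 / 167.84 = 70.90 mol
n/ν for T = 100.0/3 = 33.33
n/ν for Q = 70.90/3 = 23.63
Smallest n/ν is Q → limiting reagent.
theoretical n(L) = (3/3) × 70.90 = 70.90 mol → 13240 g
% yield = 6920 / 13240 × 100 = 52.27 %

52.3 %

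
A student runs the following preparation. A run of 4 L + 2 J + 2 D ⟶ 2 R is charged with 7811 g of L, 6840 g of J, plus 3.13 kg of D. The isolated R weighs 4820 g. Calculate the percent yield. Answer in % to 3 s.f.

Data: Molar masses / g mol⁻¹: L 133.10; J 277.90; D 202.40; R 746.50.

n(L) = 7811 / 133.10 = 58.69 mol
n(J) = 6840 / 277.90 = 24.61 mol
n(D) = 3.130×1000 / 202.40 = 15.46 mol
n/ν for L = 58.69/4 = 14.67
n/ν for J = 24.61/2 = 12.31
n/ν for D = 15.46/2 = 7.730
Smallest n/ν is D → limiting reagent.
theoretical n(R) = (2/2) × 15.46 = 15.46 mol → 11540 g
% yield = 4820 / 11540 × 100 = 41.77 %

41.8 %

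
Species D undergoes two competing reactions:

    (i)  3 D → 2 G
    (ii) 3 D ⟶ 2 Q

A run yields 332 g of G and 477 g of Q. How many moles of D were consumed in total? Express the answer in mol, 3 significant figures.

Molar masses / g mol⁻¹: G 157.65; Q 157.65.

n(G) = 332 / 157.65 = 2.106 mol
n(Q) = 477 / 157.65 = 3.026 mol
n(D) via (i) = (3/2)×2.106 = 3.159 mol
n(D) via (ii) = (3/2)×3.026 = 4.539 mol
total n(D) = 3.159 + 4.539 = 7.698 mol

7.70 mol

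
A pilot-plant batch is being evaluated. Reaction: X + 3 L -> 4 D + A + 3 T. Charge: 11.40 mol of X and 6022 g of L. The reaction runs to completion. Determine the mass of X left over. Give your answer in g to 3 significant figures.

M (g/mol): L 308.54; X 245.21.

n(X) = 11.40 mol
n(L) = 6022 / 308.54 = 19.52 mol
n/ν for X = 11.40/1 = 11.40
n/ν for L = 19.52/3 = 6.507
Smallest n/ν is L → limiting reagent.
X consumed = (1/3) × 19.52 = 6.507 mol
X remaining = 11.40 − 6.507 = 4.893 mol
mass = 4.893 × 245.21 = 1200 g

1200 g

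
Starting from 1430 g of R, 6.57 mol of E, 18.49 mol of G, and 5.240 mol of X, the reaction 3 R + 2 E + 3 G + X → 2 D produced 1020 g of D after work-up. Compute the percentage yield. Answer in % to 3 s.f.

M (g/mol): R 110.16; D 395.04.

39.3 %

n(R) = 1430 / 110.16 = 12.98 mol
n(E) = 6.570 mol
n(G) = 18.49 mol
n(X) = 5.240 mol
n/ν → R: 4.327, E: 3.285, G: 6.163, X: 5.240; E is limiting.
theoretical n(D) = (2/2) × 6.570 = 6.570 mol → 2595 g
% yield = 1020 / 2595 × 100 = 39.31 %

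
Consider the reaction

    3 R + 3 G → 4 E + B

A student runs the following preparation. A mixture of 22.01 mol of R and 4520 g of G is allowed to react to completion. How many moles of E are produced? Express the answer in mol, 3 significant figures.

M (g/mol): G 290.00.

n(R) = 22.01 mol
n(G) = 4520 / 290.00 = 15.59 mol
n/ν → R: 7.337, G: 5.197; G is limiting.
n(E) = (4/3) × 15.59 = 20.79 mol

20.8 mol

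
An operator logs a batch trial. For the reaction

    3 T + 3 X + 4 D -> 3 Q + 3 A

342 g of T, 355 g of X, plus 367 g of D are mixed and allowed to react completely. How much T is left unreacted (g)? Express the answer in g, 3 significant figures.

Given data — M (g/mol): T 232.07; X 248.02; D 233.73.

68.7 g

n(T) = 342.0 / 232.07 = 1.474 mol
n(X) = 355.0 / 248.02 = 1.431 mol
n(D) = 367.0 / 233.73 = 1.570 mol
n/ν → T: 0.4913, X: 0.4770, D: 0.3925; D is limiting.
T consumed = (3/4) × 1.570 = 1.178 mol
T remaining = 1.474 − 1.178 = 0.2960 mol
mass = 0.2960 × 232.07 = 68.69 g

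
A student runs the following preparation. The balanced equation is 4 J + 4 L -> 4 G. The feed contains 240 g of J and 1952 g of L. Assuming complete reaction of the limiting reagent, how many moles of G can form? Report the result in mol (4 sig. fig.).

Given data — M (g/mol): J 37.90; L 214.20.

n(J) = 240.0 / 37.90 = 6.332 mol
n(L) = 1952 / 214.20 = 9.113 mol
n/ν for J = 6.332/4 = 1.583
n/ν for L = 9.113/4 = 2.278
Smallest n/ν is J → limiting reagent.
n(G) = (4/4) × 6.332 = 6.332 mol

6.332 mol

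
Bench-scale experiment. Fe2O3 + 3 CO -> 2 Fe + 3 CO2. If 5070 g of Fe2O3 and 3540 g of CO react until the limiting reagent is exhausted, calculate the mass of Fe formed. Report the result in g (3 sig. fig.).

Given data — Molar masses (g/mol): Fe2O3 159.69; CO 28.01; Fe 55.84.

3550 g

n(Fe2O3) = 5070 / 159.69 = 31.75 mol
n(CO) = 3540 / 28.01 = 126.4 mol
n/ν → Fe2O3: 31.75, CO: 42.13; Fe2O3 is limiting.
n(Fe) = (2/1) × 31.75 = 63.50 mol
mass = 63.50 × 55.84 = 3546 g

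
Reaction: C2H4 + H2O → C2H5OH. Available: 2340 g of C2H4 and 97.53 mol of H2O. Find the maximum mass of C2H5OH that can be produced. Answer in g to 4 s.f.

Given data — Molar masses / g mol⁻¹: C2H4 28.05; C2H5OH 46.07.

n(C2H4) = 2340 / 28.05 = 83.42 mol
n(H2O) = 97.53 mol
n/ν for C2H4 = 83.42/1 = 83.42
n/ν for H2O = 97.53/1 = 97.53
Smallest n/ν is C2H4 → limiting reagent.
n(C2H5OH) = (1/1) × 83.42 = 83.42 mol
mass = 83.42 × 46.07 = 3843 g

3843 g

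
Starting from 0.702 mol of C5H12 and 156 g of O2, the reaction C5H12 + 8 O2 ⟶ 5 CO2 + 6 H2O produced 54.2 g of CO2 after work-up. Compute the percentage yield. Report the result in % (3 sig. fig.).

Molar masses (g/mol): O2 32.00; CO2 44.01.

n(C5H12) = 0.7020 mol
n(O2) = 156.0 / 32.00 = 4.875 mol
n/ν for C5H12 = 0.7020/1 = 0.7020
n/ν for O2 = 4.875/8 = 0.6094
Smallest n/ν is O2 → limiting reagent.
theoretical n(CO2) = (5/8) × 4.875 = 3.047 mol → 134.1 g
% yield = 54.2 / 134.1 × 100 = 40.42 %

40.4 %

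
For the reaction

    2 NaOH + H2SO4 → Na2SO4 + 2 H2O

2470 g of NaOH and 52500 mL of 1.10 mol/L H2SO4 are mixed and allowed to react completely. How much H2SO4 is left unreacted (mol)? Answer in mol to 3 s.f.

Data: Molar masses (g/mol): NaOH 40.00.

26.9 mol

n(NaOH) = 2470 / 40.00 = 61.75 mol
n(H2SO4) = 1.10 × 52500/1000 = 57.75 mol
n/ν for NaOH = 61.75/2 = 30.88
n/ν for H2SO4 = 57.75/1 = 57.75
Smallest n/ν is NaOH → limiting reagent.
H2SO4 consumed = (1/2) × 61.75 = 30.88 mol
H2SO4 remaining = 57.75 − 30.88 = 26.87 mol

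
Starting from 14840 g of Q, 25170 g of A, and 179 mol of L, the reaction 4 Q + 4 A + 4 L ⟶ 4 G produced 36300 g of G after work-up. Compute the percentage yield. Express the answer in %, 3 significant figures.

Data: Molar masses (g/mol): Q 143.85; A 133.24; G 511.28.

68.8 %

n(Q) = 14840 / 143.85 = 103.2 mol
n(A) = 25170 / 133.24 = 188.9 mol
n(L) = 179.0 mol
n/ν for Q = 103.2/4 = 25.80
n/ν for A = 188.9/4 = 47.23
n/ν for L = 179.0/4 = 44.75
Smallest n/ν is Q → limiting reagent.
theoretical n(G) = (4/4) × 103.2 = 103.2 mol → 52760 g
% yield = 36300 / 52760 × 100 = 68.80 %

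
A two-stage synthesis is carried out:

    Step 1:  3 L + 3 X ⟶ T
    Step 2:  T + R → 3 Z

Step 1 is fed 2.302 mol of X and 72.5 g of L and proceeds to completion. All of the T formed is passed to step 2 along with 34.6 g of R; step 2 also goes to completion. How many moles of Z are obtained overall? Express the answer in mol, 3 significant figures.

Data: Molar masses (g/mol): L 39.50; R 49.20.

1.84 mol

Step 1:
n(X) = 2.302 mol
n(L) = 72.50 / 39.50 = 1.835 mol
n/ν → X: 0.7673, L: 0.6117; L is limiting.
n(T) produced = (1/3) × 1.835 = 0.6117 mol
Step 2:
n(T) available = 0.6117 mol
n(R) = 34.60 / 49.20 = 0.7033 mol
n/ν → T: 0.6117, R: 0.7033; T is limiting.
n(Z) = (3/1) × 0.6117 = 1.835 mol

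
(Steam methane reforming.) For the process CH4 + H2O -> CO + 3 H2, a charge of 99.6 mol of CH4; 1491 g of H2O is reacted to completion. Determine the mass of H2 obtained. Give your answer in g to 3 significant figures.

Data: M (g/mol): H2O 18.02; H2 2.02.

n(CH4) = 99.60 mol
n(H2O) = 1491 / 18.02 = 82.74 mol
n/ν for CH4 = 99.60/1 = 99.60
n/ν for H2O = 82.74/1 = 82.74
Smallest n/ν is H2O → limiting reagent.
n(H2) = (3/1) × 82.74 = 248.2 mol
mass = 248.2 × 2.02 = 501.4 g

501 g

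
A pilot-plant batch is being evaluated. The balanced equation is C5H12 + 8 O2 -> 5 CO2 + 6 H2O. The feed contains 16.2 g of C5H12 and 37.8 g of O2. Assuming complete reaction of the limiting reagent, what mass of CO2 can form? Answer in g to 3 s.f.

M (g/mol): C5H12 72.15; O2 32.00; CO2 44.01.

32.5 g

n(C5H12) = 16.20 / 72.15 = 0.2245 mol
n(O2) = 37.80 / 32.00 = 1.181 mol
n/ν for C5H12 = 0.2245/1 = 0.2245
n/ν for O2 = 1.181/8 = 0.1476
Smallest n/ν is O2 → limiting reagent.
n(CO2) = (5/8) × 1.181 = 0.7381 mol
mass = 0.7381 × 44.01 = 32.48 g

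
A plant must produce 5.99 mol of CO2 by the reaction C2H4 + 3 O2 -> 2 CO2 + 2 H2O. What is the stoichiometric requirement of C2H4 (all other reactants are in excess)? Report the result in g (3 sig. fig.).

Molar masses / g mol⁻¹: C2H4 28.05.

84.0 g

n(CO2) = 5.990 mol
n(C2H4) = (1/2) × 5.990 = 2.995 mol
mass = 2.995 × 28.05 = 84.01 g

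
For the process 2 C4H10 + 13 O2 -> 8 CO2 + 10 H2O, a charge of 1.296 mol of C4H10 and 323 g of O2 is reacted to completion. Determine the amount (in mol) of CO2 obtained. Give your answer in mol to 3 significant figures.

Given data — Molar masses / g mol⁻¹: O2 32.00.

5.18 mol

n(C4H10) = 1.296 mol
n(O2) = 323.0 / 32.00 = 10.09 mol
n/ν for C4H10 = 1.296/2 = 0.6480
n/ν for O2 = 10.09/13 = 0.7762
Smallest n/ν is C4H10 → limiting reagent.
n(CO2) = (8/2) × 1.296 = 5.184 mol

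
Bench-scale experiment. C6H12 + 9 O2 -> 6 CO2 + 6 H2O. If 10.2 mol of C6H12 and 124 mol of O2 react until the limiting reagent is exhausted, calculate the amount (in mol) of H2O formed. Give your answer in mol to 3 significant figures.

61.2 mol

n(C6H12) = 10.20 mol
n(O2) = 124.0 mol
n/ν for C6H12 = 10.20/1 = 10.20
n/ν for O2 = 124.0/9 = 13.78
Smallest n/ν is C6H12 → limiting reagent.
n(H2O) = (6/1) × 10.20 = 61.20 mol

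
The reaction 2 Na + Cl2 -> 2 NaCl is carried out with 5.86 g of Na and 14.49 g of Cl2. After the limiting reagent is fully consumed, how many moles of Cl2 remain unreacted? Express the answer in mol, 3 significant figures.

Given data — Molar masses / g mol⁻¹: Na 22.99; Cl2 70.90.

0.0769 mol

n(Na) = 5.860 / 22.99 = 0.2549 mol
n(Cl2) = 14.49 / 70.90 = 0.2044 mol
n/ν for Na = 0.2549/2 = 0.1275
n/ν for Cl2 = 0.2044/1 = 0.2044
Smallest n/ν is Na → limiting reagent.
Cl2 consumed = (1/2) × 0.2549 = 0.1275 mol
Cl2 remaining = 0.2044 − 0.1275 = 0.07690 mol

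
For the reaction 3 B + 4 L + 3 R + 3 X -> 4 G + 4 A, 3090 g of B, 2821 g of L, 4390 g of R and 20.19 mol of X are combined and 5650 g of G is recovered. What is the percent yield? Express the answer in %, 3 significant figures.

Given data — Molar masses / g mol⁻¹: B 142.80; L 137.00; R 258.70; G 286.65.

95.7 %

n(B) = 3090 / 142.80 = 21.64 mol
n(L) = 2821 / 137.00 = 20.59 mol
n(R) = 4390 / 258.70 = 16.97 mol
n(X) = 20.19 mol
n/ν → B: 7.213, L: 5.148, R: 5.657, X: 6.730; L is limiting.
theoretical n(G) = (4/4) × 20.59 = 20.59 mol → 5902 g
% yield = 5650 / 5902 × 100 = 95.73 %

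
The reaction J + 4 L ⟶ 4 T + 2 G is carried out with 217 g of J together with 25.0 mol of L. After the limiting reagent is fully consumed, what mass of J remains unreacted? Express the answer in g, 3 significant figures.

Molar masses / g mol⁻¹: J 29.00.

n(J) = 217.0 / 29.00 = 7.483 mol
n(L) = 25.00 mol
n/ν for J = 7.483/1 = 7.483
n/ν for L = 25.00/4 = 6.250
Smallest n/ν is L → limiting reagent.
J consumed = (1/4) × 25.00 = 6.250 mol
J remaining = 7.483 − 6.250 = 1.233 mol
mass = 1.233 × 29.00 = 35.76 g

35.8 g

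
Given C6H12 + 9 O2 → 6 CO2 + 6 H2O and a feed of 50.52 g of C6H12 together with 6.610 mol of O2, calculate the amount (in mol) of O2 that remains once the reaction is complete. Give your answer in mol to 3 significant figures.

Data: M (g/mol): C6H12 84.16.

n(C6H12) = 50.52 / 84.16 = 0.6003 mol
n(O2) = 6.610 mol
n/ν for C6H12 = 0.6003/1 = 0.6003
n/ν for O2 = 6.610/9 = 0.7344
Smallest n/ν is C6H12 → limiting reagent.
O2 consumed = (9/1) × 0.6003 = 5.403 mol
O2 remaining = 6.610 − 5.403 = 1.207 mol

1.21 mol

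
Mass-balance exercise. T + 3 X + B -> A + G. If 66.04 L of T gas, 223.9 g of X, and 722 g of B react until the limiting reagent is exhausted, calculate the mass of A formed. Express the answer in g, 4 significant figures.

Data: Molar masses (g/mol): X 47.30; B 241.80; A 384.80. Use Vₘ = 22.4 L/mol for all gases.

607.2 g

n(T) = 66.04 / 22.4 = 2.948 mol
n(X) = 223.9 / 47.30 = 4.734 mol
n(B) = 722.0 / 241.80 = 2.986 mol
n/ν for T = 2.948/1 = 2.948
n/ν for X = 4.734/3 = 1.578
n/ν for B = 2.986/1 = 2.986
Smallest n/ν is X → limiting reagent.
n(A) = (1/3) × 4.734 = 1.578 mol
mass = 1.578 × 384.80 = 607.2 g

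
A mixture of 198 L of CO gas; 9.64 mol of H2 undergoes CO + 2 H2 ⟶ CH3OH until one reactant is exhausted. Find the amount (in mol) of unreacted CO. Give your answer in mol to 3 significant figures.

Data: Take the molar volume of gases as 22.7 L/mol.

3.90 mol

n(CO) = 198.0 / 22.7 = 8.722 mol
n(H2) = 9.640 mol
n/ν for CO = 8.722/1 = 8.722
n/ν for H2 = 9.640/2 = 4.820
Smallest n/ν is H2 → limiting reagent.
CO consumed = (1/2) × 9.640 = 4.820 mol
CO remaining = 8.722 − 4.820 = 3.902 mol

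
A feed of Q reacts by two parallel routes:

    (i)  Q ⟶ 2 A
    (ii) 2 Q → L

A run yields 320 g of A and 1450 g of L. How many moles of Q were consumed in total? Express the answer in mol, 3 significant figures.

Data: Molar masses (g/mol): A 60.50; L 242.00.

14.6 mol

n(A) = 320 / 60.50 = 5.289 mol
n(L) = 1450 / 242.00 = 5.992 mol
n(Q) via (i) = (1/2)×5.289 = 2.645 mol
n(Q) via (ii) = (2/1)×5.992 = 11.98 mol
total n(Q) = 2.645 + 11.98 = 14.63 mol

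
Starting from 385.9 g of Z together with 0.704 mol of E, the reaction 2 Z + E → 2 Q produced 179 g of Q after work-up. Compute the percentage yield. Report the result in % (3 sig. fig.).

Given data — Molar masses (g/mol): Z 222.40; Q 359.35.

n(Z) = 385.9 / 222.40 = 1.735 mol
n(E) = 0.7040 mol
n/ν → Z: 0.8675, E: 0.7040; E is limiting.
theoretical n(Q) = (2/1) × 0.7040 = 1.408 mol → 506.0 g
% yield = 179 / 506.0 × 100 = 35.38 %

35.4 %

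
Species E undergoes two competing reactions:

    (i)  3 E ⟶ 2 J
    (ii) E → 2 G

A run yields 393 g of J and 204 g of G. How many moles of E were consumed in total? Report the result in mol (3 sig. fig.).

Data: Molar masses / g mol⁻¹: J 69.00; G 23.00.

13.0 mol

n(J) = 393 / 69.00 = 5.696 mol
n(G) = 204 / 23.00 = 8.870 mol
n(E) via (i) = (3/2)×5.696 = 8.544 mol
n(E) via (ii) = (1/2)×8.870 = 4.435 mol
total n(E) = 8.544 + 4.435 = 12.98 mol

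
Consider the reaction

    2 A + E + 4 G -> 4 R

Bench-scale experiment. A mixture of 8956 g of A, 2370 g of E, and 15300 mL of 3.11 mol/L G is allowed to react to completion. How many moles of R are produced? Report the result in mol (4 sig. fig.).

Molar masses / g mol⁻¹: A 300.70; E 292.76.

n(A) = 8956 / 300.70 = 29.78 mol
n(E) = 2370 / 292.76 = 8.095 mol
n(G) = 3.11 × 15300/1000 = 47.58 mol
n/ν for A = 29.78/2 = 14.89
n/ν for E = 8.095/1 = 8.095
n/ν for G = 47.58/4 = 11.90
Smallest n/ν is E → limiting reagent.
n(R) = (4/1) × 8.095 = 32.38 mol

32.38 mol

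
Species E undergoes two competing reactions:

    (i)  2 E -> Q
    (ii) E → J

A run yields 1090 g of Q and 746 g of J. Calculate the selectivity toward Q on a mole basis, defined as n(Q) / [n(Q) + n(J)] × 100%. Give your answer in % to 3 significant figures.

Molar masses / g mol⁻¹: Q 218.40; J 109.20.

n(Q) = 1090 / 218.40 = 4.991 mol
n(J) = 746 / 109.20 = 6.832 mol
selectivity = 4.991/(4.991+6.832) × 100 = 42.21 %

42.2 %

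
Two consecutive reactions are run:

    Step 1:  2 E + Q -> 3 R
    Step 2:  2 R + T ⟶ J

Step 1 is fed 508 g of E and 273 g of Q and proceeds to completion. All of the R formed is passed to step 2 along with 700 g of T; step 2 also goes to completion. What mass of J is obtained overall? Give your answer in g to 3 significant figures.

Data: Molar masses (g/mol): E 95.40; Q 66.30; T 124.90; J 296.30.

1180 g

Step 1:
n(E) = 508.0 / 95.40 = 5.325 mol
n(Q) = 273.0 / 66.30 = 4.118 mol
n/ν for E = 5.325/2 = 2.663
n/ν for Q = 4.118/1 = 4.118
Smallest n/ν is E → limiting reagent.
n(R) produced = (3/2) × 5.325 = 7.988 mol
Step 2:
n(R) available = 7.988 mol
n(T) = 700.0 / 124.90 = 5.604 mol
n/ν for R = 7.988/2 = 3.994
n/ν for T = 5.604/1 = 5.604
Smallest n/ν is R → limiting reagent.
n(J) = (1/2) × 7.988 = 3.994 mol
mass = 3.994 × 296.30 = 1183 g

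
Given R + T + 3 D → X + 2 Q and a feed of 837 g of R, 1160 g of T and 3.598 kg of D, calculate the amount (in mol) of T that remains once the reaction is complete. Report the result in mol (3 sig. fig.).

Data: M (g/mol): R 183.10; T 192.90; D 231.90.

n(R) = 837.0 / 183.10 = 4.571 mol
n(T) = 1160 / 192.90 = 6.013 mol
n(D) = 3.598×1000 / 231.90 = 15.52 mol
n/ν for R = 4.571/1 = 4.571
n/ν for T = 6.013/1 = 6.013
n/ν for D = 15.52/3 = 5.173
Smallest n/ν is R → limiting reagent.
T consumed = (1/1) × 4.571 = 4.571 mol
T remaining = 6.013 − 4.571 = 1.442 mol

1.44 mol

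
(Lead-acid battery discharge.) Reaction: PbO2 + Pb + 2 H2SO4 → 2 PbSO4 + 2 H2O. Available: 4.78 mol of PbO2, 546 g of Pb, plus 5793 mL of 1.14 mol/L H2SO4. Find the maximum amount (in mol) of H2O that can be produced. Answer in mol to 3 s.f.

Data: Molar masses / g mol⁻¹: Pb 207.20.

5.27 mol

n(PbO2) = 4.780 mol
n(Pb) = 546.0 / 207.20 = 2.635 mol
n(H2SO4) = 1.14 × 5793/1000 = 6.604 mol
n/ν for PbO2 = 4.780/1 = 4.780
n/ν for Pb = 2.635/1 = 2.635
n/ν for H2SO4 = 6.604/2 = 3.302
Smallest n/ν is Pb → limiting reagent.
n(H2O) = (2/1) × 2.635 = 5.270 mol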